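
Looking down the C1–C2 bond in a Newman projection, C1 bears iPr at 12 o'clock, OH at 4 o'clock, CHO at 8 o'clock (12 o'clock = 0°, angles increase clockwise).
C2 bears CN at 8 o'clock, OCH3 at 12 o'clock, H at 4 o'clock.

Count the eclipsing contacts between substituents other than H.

2

Non-H eclipsing pairs: iPr(0°)/OCH3(0°); CHO(240°)/CN(240°) — 2 interactions.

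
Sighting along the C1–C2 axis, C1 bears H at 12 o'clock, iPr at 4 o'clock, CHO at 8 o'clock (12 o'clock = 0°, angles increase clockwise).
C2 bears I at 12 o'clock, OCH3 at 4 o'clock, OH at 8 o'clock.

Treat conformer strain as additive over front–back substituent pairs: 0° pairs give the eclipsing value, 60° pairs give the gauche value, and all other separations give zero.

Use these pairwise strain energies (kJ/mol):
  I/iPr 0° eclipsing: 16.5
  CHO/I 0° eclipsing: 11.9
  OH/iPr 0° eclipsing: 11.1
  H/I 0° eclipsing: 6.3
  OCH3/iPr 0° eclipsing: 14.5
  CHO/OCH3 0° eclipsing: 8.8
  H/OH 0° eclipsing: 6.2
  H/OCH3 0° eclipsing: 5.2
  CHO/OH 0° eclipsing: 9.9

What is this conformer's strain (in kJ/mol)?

This conformer (eclipsed): H(0°)/I(0°) eclipsed 6.3; iPr(120°)/OCH3(120°) eclipsed 14.5; CHO(240°)/OH(240°) eclipsed 9.9 → 30.7 kJ/mol.

30.7 kJ/mol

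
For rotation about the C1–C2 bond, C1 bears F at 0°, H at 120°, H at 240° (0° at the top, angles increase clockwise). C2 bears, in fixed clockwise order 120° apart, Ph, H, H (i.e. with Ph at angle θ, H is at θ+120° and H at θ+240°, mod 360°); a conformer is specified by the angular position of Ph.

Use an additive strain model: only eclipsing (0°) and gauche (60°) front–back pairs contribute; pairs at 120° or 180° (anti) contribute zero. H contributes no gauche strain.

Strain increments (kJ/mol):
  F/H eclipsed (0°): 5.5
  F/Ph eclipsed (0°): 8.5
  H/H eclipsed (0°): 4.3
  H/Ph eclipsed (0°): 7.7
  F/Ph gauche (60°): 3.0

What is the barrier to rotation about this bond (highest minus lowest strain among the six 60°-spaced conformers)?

17.5 kJ/mol

Ph at 0° (eclipsed): F–Ph eclipsed, H–H eclipsed, H–H eclipsed; 8.5 + 4.3 + 4.3 = 17.1 kJ/mol.
Ph at 60° (staggered): F–Ph gauche; 3.0 = 3.0 kJ/mol.
Ph at 120° (eclipsed): F–H eclipsed, H–Ph eclipsed, H–H eclipsed; 5.5 + 7.7 + 4.3 = 17.5 kJ/mol.
Ph at 180° (staggered): no non-H gauche contacts → 0.0 kJ/mol.
Ph at 240° (eclipsed): F–H eclipsed, H–H eclipsed, H–Ph eclipsed; 5.5 + 4.3 + 7.7 = 17.5 kJ/mol.
Ph at 300° (staggered): F–Ph gauche; 3.0 = 3.0 kJ/mol.
Max at 120° (17.5 kJ/mol), min at 180° (0.0 kJ/mol); barrier = 17.5 kJ/mol.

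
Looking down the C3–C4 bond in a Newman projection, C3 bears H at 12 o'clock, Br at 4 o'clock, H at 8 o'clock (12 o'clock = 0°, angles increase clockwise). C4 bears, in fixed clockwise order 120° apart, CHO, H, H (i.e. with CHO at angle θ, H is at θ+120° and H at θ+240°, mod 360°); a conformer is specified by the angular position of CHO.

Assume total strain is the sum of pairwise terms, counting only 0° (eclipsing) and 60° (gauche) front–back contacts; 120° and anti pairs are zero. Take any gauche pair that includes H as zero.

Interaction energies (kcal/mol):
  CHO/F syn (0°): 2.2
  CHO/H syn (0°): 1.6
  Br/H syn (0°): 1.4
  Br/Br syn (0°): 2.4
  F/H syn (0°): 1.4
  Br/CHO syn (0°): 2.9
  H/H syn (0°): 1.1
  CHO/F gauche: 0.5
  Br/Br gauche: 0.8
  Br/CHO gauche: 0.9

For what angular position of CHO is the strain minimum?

CHO at 0° is eclipsed. H at 0° is eclipsed with CHO at 0° (1.6); Br at 120° is eclipsed with H at 120° (1.4); H at 240° is eclipsed with H at 240° (1.1). Total 4.1 kcal/mol.
CHO at 60° is staggered. Br at 120° is gauche with CHO at 60° (0.9). Total 0.9 kcal/mol.
CHO at 120° is eclipsed. H at 0° is eclipsed with H at 0° (1.1); Br at 120° is eclipsed with CHO at 120° (2.9); H at 240° is eclipsed with H at 240° (1.1). Total 5.1 kcal/mol.
CHO at 180° is staggered. Br at 120° is gauche with CHO at 180° (0.9). Total 0.9 kcal/mol.
CHO at 240° is eclipsed. H at 0° is eclipsed with H at 0° (1.1); Br at 120° is eclipsed with H at 120° (1.4); H at 240° is eclipsed with CHO at 240° (1.6). Total 4.1 kcal/mol.
CHO at 300° (staggered): no non-H gauche contacts → 0.0 kcal/mol.
The minimum (0.0 kcal/mol) occurs with CHO at 300°.

300°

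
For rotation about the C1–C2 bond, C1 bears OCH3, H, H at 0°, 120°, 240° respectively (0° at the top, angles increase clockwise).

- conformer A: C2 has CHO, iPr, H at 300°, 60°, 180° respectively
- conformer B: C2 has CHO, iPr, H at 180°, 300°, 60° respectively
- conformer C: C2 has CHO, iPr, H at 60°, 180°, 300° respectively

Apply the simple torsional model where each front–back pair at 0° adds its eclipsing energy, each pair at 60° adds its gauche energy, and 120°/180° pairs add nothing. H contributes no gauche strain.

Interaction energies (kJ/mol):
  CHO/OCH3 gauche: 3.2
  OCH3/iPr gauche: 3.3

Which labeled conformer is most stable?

A (staggered): OCH3–CHO gauche, OCH3–iPr gauche; 3.2 + 3.3 = 6.5 kJ/mol.
B (staggered): OCH3–iPr gauche; 3.3 = 3.3 kJ/mol.
C (staggered): OCH3–CHO gauche; 3.2 = 3.2 kJ/mol.
C has the lowest total (3.2 kJ/mol).

C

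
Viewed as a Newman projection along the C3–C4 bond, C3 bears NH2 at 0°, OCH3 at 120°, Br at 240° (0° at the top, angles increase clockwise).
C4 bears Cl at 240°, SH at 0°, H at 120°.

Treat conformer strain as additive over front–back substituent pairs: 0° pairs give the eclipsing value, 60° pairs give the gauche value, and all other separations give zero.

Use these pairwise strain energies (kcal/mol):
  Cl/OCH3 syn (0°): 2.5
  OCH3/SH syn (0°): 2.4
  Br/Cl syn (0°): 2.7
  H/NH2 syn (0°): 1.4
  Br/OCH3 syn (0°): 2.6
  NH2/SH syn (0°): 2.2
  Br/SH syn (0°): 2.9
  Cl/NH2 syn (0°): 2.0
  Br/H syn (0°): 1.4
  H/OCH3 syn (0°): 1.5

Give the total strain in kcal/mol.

6.4 kcal/mol

This conformer (eclipsed): NH2(0°)/SH(0°) eclipsed 2.2; OCH3(120°)/H(120°) eclipsed 1.5; Br(240°)/Cl(240°) eclipsed 2.7 → 6.4 kcal/mol.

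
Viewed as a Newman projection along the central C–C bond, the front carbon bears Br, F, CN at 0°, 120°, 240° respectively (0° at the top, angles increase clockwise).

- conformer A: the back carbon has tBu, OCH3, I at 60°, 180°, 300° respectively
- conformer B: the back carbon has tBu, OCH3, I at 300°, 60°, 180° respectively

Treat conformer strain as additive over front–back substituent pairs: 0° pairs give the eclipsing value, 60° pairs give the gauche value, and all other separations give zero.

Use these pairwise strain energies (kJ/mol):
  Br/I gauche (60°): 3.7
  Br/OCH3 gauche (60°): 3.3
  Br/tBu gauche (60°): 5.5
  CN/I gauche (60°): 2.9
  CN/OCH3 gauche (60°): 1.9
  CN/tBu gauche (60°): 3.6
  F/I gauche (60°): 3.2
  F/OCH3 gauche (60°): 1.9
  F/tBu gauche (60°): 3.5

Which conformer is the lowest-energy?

A

A (staggered): Br(0°)/tBu(60°) gauche 5.5; Br(0°)/I(300°) gauche 3.7; F(120°)/tBu(60°) gauche 3.5; F(120°)/OCH3(180°) gauche 1.9; CN(240°)/OCH3(180°) gauche 1.9; CN(240°)/I(300°) gauche 2.9 → 19.4 kJ/mol.
B (staggered): Br(0°)/tBu(300°) gauche 5.5; Br(0°)/OCH3(60°) gauche 3.3; F(120°)/OCH3(60°) gauche 1.9; F(120°)/I(180°) gauche 3.2; CN(240°)/tBu(300°) gauche 3.6; CN(240°)/I(180°) gauche 2.9 → 20.4 kJ/mol.
A has the lowest total (19.4 kJ/mol).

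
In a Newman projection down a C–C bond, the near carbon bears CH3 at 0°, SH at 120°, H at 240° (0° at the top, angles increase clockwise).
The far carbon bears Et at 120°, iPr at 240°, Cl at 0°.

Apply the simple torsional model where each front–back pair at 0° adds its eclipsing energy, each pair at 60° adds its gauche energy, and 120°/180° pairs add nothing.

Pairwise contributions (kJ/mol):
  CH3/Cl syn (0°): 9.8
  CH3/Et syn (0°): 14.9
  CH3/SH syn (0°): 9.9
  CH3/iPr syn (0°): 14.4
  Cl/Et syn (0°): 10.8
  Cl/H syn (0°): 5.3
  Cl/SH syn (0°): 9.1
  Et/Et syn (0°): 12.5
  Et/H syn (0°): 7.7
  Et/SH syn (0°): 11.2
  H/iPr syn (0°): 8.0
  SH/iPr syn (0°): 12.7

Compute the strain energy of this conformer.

29.0 kJ/mol

This conformer (eclipsed): CH3–Cl eclipsed, SH–Et eclipsed, H–iPr eclipsed; 9.8 + 11.2 + 8.0 = 29.0 kJ/mol.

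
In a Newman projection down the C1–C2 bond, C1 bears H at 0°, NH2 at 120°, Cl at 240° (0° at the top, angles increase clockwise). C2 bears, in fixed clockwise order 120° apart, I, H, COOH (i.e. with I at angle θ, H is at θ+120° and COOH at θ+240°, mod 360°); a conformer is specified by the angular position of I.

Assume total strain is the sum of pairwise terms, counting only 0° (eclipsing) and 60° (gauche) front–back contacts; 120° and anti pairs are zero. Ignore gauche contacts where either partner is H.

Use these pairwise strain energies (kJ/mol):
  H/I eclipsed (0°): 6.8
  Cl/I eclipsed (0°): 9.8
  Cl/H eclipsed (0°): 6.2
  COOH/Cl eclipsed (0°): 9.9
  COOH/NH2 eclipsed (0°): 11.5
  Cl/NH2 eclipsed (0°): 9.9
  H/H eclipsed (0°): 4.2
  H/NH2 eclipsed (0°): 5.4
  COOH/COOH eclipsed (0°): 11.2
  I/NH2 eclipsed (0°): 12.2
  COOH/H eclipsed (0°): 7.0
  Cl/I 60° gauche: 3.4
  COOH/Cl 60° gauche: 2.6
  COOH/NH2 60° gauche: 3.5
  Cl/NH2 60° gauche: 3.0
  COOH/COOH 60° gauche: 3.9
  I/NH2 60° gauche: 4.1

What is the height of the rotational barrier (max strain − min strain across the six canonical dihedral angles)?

18.8 kJ/mol

I at 0° (eclipsed): H(0°)/I(0°) eclipsed 6.8; NH2(120°)/H(120°) eclipsed 5.4; Cl(240°)/COOH(240°) eclipsed 9.9 → 22.1 kJ/mol.
I at 60° (staggered): NH2(120°)/I(60°) gauche 4.1; Cl(240°)/COOH(300°) gauche 2.6 → 6.7 kJ/mol.
I at 120° (eclipsed): H(0°)/COOH(0°) eclipsed 7.0; NH2(120°)/I(120°) eclipsed 12.2; Cl(240°)/H(240°) eclipsed 6.2 → 25.4 kJ/mol.
I at 180° (staggered): NH2(120°)/I(180°) gauche 4.1; NH2(120°)/COOH(60°) gauche 3.5; Cl(240°)/I(180°) gauche 3.4 → 11.0 kJ/mol.
I at 240° (eclipsed): H(0°)/H(0°) eclipsed 4.2; NH2(120°)/COOH(120°) eclipsed 11.5; Cl(240°)/I(240°) eclipsed 9.8 → 25.5 kJ/mol.
I at 300° (staggered): NH2(120°)/COOH(180°) gauche 3.5; Cl(240°)/I(300°) gauche 3.4; Cl(240°)/COOH(180°) gauche 2.6 → 9.5 kJ/mol.
Max at 240° (25.5 kJ/mol), min at 60° (6.7 kJ/mol); barrier = 18.8 kJ/mol.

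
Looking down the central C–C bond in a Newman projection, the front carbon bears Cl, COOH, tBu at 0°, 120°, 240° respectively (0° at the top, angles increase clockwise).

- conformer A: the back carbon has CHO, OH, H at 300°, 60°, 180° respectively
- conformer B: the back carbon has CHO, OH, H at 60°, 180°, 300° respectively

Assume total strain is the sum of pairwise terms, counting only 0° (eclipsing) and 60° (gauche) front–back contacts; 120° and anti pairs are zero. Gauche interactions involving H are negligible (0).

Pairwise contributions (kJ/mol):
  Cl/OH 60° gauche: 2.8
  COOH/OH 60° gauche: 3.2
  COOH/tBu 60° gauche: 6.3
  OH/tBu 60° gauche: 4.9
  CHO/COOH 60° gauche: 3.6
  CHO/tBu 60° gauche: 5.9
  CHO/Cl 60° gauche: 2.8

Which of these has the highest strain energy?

A is staggered. Cl at 0° is gauche with CHO at 300° (2.8); Cl at 0° is gauche with OH at 60° (2.8); COOH at 120° is gauche with OH at 60° (3.2); tBu at 240° is gauche with CHO at 300° (5.9). Total 14.7 kJ/mol.
B is staggered. Cl at 0° is gauche with CHO at 60° (2.8); COOH at 120° is gauche with CHO at 60° (3.6); COOH at 120° is gauche with OH at 180° (3.2); tBu at 240° is gauche with OH at 180° (4.9). Total 14.5 kJ/mol.
A has the highest total (14.7 kJ/mol).

A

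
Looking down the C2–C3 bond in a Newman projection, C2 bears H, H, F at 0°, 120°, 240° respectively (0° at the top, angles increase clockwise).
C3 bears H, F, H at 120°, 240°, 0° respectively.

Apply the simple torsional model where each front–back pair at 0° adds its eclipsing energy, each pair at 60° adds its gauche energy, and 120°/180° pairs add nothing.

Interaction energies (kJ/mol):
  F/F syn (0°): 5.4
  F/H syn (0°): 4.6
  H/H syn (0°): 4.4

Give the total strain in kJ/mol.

This conformer (eclipsed): H–H eclipsed, H–H eclipsed, F–F eclipsed; 4.4 + 4.4 + 5.4 = 14.2 kJ/mol.

14.2 kJ/mol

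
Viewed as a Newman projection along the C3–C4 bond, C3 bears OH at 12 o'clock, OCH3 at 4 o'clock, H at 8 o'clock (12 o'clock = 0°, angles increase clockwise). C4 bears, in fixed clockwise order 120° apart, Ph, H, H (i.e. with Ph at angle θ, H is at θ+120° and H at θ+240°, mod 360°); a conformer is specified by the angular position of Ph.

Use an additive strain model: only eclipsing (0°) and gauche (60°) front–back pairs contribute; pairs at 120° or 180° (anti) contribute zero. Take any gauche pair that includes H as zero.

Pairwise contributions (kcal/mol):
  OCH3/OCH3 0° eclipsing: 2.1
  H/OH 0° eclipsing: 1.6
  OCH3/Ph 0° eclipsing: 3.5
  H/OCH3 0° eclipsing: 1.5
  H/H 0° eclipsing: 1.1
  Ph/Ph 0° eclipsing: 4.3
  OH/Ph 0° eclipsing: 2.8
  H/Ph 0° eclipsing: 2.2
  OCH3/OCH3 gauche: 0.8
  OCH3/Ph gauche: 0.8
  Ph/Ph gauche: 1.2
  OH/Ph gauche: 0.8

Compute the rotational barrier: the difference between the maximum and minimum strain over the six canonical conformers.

5.4 kcal/mol

Ph at 0° (eclipsed): OH(0°)/Ph(0°) eclipsed 2.8; OCH3(120°)/H(120°) eclipsed 1.5; H(240°)/H(240°) eclipsed 1.1 → 5.4 kcal/mol.
Ph at 60° (staggered): OH(0°)/Ph(60°) gauche 0.8; OCH3(120°)/Ph(60°) gauche 0.8 → 1.6 kcal/mol.
Ph at 120° (eclipsed): OH(0°)/H(0°) eclipsed 1.6; OCH3(120°)/Ph(120°) eclipsed 3.5; H(240°)/H(240°) eclipsed 1.1 → 6.2 kcal/mol.
Ph at 180° (staggered): OCH3(120°)/Ph(180°) gauche 0.8 → 0.8 kcal/mol.
Ph at 240° (eclipsed): OH(0°)/H(0°) eclipsed 1.6; OCH3(120°)/H(120°) eclipsed 1.5; H(240°)/Ph(240°) eclipsed 2.2 → 5.3 kcal/mol.
Ph at 300° (staggered): OH(0°)/Ph(300°) gauche 0.8 → 0.8 kcal/mol.
Max at 120° (6.2 kcal/mol), min at 180° (0.8 kcal/mol); barrier = 5.4 kcal/mol.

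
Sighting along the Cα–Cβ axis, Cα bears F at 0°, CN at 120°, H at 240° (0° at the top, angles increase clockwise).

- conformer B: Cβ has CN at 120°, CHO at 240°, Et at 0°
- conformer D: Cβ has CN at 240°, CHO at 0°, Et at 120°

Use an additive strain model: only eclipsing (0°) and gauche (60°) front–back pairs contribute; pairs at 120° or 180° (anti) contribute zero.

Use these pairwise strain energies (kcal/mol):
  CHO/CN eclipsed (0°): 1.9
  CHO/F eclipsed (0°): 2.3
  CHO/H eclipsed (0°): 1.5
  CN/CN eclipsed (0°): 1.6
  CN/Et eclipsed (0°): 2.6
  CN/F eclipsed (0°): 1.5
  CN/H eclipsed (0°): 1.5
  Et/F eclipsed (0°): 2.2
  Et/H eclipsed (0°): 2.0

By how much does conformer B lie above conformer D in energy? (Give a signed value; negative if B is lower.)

-1.1 kcal/mol

B (eclipsed): F(0°)/Et(0°) eclipsed 2.2; CN(120°)/CN(120°) eclipsed 1.6; H(240°)/CHO(240°) eclipsed 1.5 → 5.3 kcal/mol.
D (eclipsed): F(0°)/CHO(0°) eclipsed 2.3; CN(120°)/Et(120°) eclipsed 2.6; H(240°)/CN(240°) eclipsed 1.5 → 6.4 kcal/mol.
E(B) − E(D) = 5.3 − 6.4 = -1.1 kcal/mol.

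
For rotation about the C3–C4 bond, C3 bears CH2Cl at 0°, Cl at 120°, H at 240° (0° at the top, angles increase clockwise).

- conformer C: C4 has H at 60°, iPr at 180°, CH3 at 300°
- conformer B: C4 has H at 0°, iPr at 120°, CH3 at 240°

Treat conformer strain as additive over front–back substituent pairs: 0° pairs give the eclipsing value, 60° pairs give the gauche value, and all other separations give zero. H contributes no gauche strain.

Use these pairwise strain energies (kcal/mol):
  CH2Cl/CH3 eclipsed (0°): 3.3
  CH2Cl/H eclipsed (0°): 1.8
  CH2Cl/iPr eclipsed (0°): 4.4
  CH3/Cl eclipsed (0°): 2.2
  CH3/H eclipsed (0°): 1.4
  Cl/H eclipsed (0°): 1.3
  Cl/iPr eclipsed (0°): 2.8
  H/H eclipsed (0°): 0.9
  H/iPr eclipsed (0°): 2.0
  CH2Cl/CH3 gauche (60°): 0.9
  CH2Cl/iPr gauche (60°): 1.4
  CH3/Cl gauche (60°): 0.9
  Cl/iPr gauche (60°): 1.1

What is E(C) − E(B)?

C (staggered): CH2Cl–CH3 gauche, Cl–iPr gauche; 0.9 + 1.1 = 2.0 kcal/mol.
B (eclipsed): CH2Cl–H eclipsed, Cl–iPr eclipsed, H–CH3 eclipsed; 1.8 + 2.8 + 1.4 = 6.0 kcal/mol.
E(C) − E(B) = 2.0 − 6.0 = -4.0 kcal/mol.

-4.0 kcal/mol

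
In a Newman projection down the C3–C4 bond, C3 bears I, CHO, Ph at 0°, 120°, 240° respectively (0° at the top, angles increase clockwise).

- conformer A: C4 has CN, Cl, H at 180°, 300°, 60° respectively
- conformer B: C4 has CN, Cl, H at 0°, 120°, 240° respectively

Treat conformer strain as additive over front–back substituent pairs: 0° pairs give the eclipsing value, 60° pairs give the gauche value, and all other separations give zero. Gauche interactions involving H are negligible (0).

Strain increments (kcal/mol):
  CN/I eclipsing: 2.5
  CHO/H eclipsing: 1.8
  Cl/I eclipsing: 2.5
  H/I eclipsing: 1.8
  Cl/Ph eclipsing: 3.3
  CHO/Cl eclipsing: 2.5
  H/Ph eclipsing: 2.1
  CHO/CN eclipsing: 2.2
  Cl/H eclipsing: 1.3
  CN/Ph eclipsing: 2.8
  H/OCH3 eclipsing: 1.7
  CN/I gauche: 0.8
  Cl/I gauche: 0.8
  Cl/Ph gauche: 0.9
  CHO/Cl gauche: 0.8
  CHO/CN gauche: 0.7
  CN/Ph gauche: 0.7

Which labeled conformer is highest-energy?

A (staggered): I–Cl gauche, CHO–CN gauche, Ph–CN gauche, Ph–Cl gauche; 0.8 + 0.7 + 0.7 + 0.9 = 3.1 kcal/mol.
B (eclipsed): I–CN eclipsed, CHO–Cl eclipsed, Ph–H eclipsed; 2.5 + 2.5 + 2.1 = 7.1 kcal/mol.
B has the highest total (7.1 kcal/mol).

B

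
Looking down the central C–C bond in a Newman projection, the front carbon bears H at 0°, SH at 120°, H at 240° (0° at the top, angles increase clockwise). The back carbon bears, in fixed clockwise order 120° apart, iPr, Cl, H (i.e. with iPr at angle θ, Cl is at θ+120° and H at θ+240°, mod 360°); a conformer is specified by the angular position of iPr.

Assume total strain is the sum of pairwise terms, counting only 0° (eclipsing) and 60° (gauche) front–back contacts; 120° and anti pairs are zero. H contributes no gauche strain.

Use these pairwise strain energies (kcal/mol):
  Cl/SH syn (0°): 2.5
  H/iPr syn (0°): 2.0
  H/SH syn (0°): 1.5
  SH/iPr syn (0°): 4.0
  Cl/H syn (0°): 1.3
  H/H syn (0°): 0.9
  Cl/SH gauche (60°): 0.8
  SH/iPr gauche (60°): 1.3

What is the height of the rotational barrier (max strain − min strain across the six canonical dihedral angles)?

iPr at 0° (eclipsed): H(0°)/iPr(0°) eclipsed 2.0; SH(120°)/Cl(120°) eclipsed 2.5; H(240°)/H(240°) eclipsed 0.9 → 5.4 kcal/mol.
iPr at 60° (staggered): SH(120°)/iPr(60°) gauche 1.3; SH(120°)/Cl(180°) gauche 0.8 → 2.1 kcal/mol.
iPr at 120° (eclipsed): H(0°)/H(0°) eclipsed 0.9; SH(120°)/iPr(120°) eclipsed 4.0; H(240°)/Cl(240°) eclipsed 1.3 → 6.2 kcal/mol.
iPr at 180° (staggered): SH(120°)/iPr(180°) gauche 1.3 → 1.3 kcal/mol.
iPr at 240° (eclipsed): H(0°)/Cl(0°) eclipsed 1.3; SH(120°)/H(120°) eclipsed 1.5; H(240°)/iPr(240°) eclipsed 2.0 → 4.8 kcal/mol.
iPr at 300° (staggered): SH(120°)/Cl(60°) gauche 0.8 → 0.8 kcal/mol.
Max at 120° (6.2 kcal/mol), min at 300° (0.8 kcal/mol); barrier = 5.4 kcal/mol.

5.4 kcal/mol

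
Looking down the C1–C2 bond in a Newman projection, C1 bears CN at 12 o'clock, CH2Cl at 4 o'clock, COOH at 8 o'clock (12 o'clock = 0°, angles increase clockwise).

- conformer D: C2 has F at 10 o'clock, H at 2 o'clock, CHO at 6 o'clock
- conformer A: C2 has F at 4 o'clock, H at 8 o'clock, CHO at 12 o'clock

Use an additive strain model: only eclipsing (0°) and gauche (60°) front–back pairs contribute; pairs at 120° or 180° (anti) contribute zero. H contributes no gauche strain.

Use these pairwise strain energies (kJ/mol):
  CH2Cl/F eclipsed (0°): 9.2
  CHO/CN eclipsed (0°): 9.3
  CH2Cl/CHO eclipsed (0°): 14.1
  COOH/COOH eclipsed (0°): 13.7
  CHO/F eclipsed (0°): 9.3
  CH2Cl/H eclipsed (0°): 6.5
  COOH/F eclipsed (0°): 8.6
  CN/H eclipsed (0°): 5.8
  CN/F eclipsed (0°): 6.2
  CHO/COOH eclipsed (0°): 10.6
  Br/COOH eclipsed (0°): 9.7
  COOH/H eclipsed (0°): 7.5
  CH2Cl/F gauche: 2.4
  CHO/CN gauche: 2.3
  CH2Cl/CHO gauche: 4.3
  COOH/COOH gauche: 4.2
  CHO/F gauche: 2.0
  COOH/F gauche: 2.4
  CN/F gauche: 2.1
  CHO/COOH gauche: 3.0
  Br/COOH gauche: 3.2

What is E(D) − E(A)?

-14.2 kJ/mol

D (staggered): CN(0°)/F(300°) gauche 2.1; CH2Cl(120°)/CHO(180°) gauche 4.3; COOH(240°)/F(300°) gauche 2.4; COOH(240°)/CHO(180°) gauche 3.0 → 11.8 kJ/mol.
A (eclipsed): CN(0°)/CHO(0°) eclipsed 9.3; CH2Cl(120°)/F(120°) eclipsed 9.2; COOH(240°)/H(240°) eclipsed 7.5 → 26.0 kJ/mol.
E(D) − E(A) = 11.8 − 26.0 = -14.2 kJ/mol.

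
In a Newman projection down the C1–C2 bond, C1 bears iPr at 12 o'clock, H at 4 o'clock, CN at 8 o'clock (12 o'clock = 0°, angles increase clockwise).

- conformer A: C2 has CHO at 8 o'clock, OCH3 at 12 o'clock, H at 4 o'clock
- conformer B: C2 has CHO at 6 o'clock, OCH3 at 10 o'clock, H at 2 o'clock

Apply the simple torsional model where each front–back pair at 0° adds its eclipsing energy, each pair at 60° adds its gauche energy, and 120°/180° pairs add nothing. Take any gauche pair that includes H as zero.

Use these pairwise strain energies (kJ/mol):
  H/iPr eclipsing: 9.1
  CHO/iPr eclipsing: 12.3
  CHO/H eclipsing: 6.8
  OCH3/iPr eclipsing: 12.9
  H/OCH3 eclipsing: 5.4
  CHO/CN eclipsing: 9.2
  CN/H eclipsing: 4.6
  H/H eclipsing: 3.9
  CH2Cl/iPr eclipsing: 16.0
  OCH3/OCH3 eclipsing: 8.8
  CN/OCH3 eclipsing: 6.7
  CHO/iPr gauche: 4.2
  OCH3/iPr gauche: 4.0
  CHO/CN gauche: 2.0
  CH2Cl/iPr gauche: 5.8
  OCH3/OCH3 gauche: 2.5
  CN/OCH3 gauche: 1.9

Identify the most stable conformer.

B

A (eclipsed): iPr–OCH3 eclipsed, H–H eclipsed, CN–CHO eclipsed; 12.9 + 3.9 + 9.2 = 26.0 kJ/mol.
B (staggered): iPr–OCH3 gauche, CN–CHO gauche, CN–OCH3 gauche; 4.0 + 2.0 + 1.9 = 7.9 kJ/mol.
B has the lowest total (7.9 kJ/mol).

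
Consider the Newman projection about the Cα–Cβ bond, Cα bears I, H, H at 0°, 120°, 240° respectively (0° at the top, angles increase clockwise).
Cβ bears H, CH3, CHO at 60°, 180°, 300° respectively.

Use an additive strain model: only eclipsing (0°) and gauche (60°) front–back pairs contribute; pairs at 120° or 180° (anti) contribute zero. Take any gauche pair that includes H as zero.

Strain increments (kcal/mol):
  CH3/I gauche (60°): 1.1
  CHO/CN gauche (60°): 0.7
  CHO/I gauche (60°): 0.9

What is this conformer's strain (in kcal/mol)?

This conformer (staggered): I–CHO gauche; 0.9 = 0.9 kcal/mol.

0.9 kcal/mol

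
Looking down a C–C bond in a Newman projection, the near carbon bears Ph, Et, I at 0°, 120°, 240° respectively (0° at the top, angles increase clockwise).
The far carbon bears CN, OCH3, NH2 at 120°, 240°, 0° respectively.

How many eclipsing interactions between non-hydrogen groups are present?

Non-H eclipsing pairs: Ph(0°)/NH2(0°); Et(120°)/CN(120°); I(240°)/OCH3(240°) — 3 interactions.

3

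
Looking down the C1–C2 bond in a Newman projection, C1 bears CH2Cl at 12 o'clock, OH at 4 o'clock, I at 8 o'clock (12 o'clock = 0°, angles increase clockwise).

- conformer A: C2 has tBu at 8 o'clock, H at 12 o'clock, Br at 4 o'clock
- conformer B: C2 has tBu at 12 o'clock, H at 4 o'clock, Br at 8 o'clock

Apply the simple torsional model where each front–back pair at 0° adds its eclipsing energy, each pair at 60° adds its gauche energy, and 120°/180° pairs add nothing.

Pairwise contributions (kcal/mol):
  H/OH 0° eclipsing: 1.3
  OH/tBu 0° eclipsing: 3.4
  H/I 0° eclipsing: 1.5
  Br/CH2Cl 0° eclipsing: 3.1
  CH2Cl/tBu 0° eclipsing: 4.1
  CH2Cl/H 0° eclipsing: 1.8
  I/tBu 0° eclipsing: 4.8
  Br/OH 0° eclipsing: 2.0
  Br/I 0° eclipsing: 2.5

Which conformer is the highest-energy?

A (eclipsed): CH2Cl–H eclipsed, OH–Br eclipsed, I–tBu eclipsed; 1.8 + 2.0 + 4.8 = 8.6 kcal/mol.
B (eclipsed): CH2Cl–tBu eclipsed, OH–H eclipsed, I–Br eclipsed; 4.1 + 1.3 + 2.5 = 7.9 kcal/mol.
A has the highest total (8.6 kcal/mol).

A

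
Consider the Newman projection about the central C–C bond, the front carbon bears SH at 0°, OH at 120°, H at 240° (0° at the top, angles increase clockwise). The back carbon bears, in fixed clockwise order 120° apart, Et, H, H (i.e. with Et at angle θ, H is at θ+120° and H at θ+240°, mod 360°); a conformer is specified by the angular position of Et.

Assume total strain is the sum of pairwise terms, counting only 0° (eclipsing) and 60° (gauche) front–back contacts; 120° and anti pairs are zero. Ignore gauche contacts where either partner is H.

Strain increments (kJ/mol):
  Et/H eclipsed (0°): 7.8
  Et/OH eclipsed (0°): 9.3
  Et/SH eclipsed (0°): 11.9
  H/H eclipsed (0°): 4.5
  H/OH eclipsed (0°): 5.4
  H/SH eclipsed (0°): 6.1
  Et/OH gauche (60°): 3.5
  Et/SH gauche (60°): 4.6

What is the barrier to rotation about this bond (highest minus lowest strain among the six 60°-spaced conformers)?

Et at 0° is eclipsed. SH at 0° is eclipsed with Et at 0° (11.9); OH at 120° is eclipsed with H at 120° (5.4); H at 240° is eclipsed with H at 240° (4.5). Total 21.8 kJ/mol.
Et at 60° is staggered. SH at 0° is gauche with Et at 60° (4.6); OH at 120° is gauche with Et at 60° (3.5). Total 8.1 kJ/mol.
Et at 120° is eclipsed. SH at 0° is eclipsed with H at 0° (6.1); OH at 120° is eclipsed with Et at 120° (9.3); H at 240° is eclipsed with H at 240° (4.5). Total 19.9 kJ/mol.
Et at 180° is staggered. OH at 120° is gauche with Et at 180° (3.5). Total 3.5 kJ/mol.
Et at 240° is eclipsed. SH at 0° is eclipsed with H at 0° (6.1); OH at 120° is eclipsed with H at 120° (5.4); H at 240° is eclipsed with Et at 240° (7.8). Total 19.3 kJ/mol.
Et at 300° is staggered. SH at 0° is gauche with Et at 300° (4.6). Total 4.6 kJ/mol.
Max at 0° (21.8 kJ/mol), min at 180° (3.5 kJ/mol); barrier = 18.3 kJ/mol.

18.3 kJ/mol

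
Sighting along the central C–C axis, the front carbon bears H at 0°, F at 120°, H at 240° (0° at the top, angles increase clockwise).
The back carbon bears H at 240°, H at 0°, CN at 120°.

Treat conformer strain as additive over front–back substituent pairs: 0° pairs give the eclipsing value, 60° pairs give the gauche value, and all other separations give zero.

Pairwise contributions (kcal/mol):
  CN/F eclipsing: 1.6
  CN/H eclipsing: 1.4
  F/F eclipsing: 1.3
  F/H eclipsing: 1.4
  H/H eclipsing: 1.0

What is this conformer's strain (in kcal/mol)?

3.6 kcal/mol

This conformer is eclipsed. H at 0° is eclipsed with H at 0° (1.0); F at 120° is eclipsed with CN at 120° (1.6); H at 240° is eclipsed with H at 240° (1.0). Total 3.6 kcal/mol.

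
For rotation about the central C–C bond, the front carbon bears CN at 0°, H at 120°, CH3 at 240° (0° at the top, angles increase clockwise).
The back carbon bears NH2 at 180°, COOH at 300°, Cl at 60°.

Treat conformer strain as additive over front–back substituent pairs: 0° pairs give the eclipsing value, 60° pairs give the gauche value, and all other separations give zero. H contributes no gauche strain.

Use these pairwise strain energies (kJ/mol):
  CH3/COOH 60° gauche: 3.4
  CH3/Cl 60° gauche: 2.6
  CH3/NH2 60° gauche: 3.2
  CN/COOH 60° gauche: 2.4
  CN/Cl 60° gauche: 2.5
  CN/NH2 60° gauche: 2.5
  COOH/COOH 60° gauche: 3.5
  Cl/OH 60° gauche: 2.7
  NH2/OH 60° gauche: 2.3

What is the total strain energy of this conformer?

11.5 kJ/mol

This conformer (staggered): CN–COOH gauche, CN–Cl gauche, CH3–NH2 gauche, CH3–COOH gauche; 2.4 + 2.5 + 3.2 + 3.4 = 11.5 kJ/mol.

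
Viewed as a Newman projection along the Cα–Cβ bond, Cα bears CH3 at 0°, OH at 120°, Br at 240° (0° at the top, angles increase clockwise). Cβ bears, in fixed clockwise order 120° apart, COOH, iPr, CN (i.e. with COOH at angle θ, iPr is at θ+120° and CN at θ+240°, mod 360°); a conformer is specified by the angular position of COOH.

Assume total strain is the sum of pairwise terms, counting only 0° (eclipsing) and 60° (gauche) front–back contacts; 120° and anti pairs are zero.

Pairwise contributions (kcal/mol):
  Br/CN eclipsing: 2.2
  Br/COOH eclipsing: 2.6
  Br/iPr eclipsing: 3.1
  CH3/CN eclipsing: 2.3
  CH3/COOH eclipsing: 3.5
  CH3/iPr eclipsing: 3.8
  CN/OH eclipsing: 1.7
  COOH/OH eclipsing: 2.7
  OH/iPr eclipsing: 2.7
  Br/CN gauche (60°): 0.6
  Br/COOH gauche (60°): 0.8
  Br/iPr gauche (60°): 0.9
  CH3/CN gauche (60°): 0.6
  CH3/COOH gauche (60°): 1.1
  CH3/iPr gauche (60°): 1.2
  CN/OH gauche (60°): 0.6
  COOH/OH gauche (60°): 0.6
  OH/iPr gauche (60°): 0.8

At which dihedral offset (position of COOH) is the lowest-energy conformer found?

COOH at 0° (eclipsed): CH3(0°)/COOH(0°) eclipsed 3.5; OH(120°)/iPr(120°) eclipsed 2.7; Br(240°)/CN(240°) eclipsed 2.2 → 8.4 kcal/mol.
COOH at 60° (staggered): CH3(0°)/COOH(60°) gauche 1.1; CH3(0°)/CN(300°) gauche 0.6; OH(120°)/COOH(60°) gauche 0.6; OH(120°)/iPr(180°) gauche 0.8; Br(240°)/iPr(180°) gauche 0.9; Br(240°)/CN(300°) gauche 0.6 → 4.6 kcal/mol.
COOH at 120° (eclipsed): CH3(0°)/CN(0°) eclipsed 2.3; OH(120°)/COOH(120°) eclipsed 2.7; Br(240°)/iPr(240°) eclipsed 3.1 → 8.1 kcal/mol.
COOH at 180° (staggered): CH3(0°)/iPr(300°) gauche 1.2; CH3(0°)/CN(60°) gauche 0.6; OH(120°)/COOH(180°) gauche 0.6; OH(120°)/CN(60°) gauche 0.6; Br(240°)/COOH(180°) gauche 0.8; Br(240°)/iPr(300°) gauche 0.9 → 4.7 kcal/mol.
COOH at 240° (eclipsed): CH3(0°)/iPr(0°) eclipsed 3.8; OH(120°)/CN(120°) eclipsed 1.7; Br(240°)/COOH(240°) eclipsed 2.6 → 8.1 kcal/mol.
COOH at 300° (staggered): CH3(0°)/COOH(300°) gauche 1.1; CH3(0°)/iPr(60°) gauche 1.2; OH(120°)/iPr(60°) gauche 0.8; OH(120°)/CN(180°) gauche 0.6; Br(240°)/COOH(300°) gauche 0.8; Br(240°)/CN(180°) gauche 0.6 → 5.1 kcal/mol.
The minimum (4.6 kcal/mol) occurs with COOH at 60°.

60°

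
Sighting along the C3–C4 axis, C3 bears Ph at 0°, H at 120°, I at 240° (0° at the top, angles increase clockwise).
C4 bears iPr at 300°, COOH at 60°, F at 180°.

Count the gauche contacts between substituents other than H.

Non-H gauche pairs: Ph(0°)/iPr(300°); Ph(0°)/COOH(60°); I(240°)/iPr(300°); I(240°)/F(180°) — 4 interactions.

4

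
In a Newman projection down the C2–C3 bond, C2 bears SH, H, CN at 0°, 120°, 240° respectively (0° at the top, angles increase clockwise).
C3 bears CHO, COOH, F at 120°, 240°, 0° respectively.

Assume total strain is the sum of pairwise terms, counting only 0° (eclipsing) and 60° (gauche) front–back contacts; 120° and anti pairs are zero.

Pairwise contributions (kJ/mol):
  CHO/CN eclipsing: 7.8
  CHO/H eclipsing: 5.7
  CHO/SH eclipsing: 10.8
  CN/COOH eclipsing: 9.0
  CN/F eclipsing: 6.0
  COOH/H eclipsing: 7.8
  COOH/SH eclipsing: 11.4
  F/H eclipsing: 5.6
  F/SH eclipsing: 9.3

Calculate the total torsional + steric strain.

This conformer (eclipsed): SH–F eclipsed, H–CHO eclipsed, CN–COOH eclipsed; 9.3 + 5.7 + 9.0 = 24.0 kJ/mol.

24.0 kJ/mol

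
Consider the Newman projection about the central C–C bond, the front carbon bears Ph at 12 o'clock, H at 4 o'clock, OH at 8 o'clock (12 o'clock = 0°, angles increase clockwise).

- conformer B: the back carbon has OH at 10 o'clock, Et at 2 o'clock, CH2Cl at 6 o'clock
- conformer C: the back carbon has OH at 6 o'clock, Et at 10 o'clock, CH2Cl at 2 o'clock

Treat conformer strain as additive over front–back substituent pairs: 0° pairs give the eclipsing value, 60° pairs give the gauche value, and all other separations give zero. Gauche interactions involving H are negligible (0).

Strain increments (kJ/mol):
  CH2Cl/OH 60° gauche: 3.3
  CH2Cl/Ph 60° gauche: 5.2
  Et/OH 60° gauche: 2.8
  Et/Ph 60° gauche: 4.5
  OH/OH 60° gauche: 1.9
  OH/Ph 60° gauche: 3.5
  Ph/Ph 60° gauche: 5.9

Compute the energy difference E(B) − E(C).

B (staggered): Ph(0°)/OH(300°) gauche 3.5; Ph(0°)/Et(60°) gauche 4.5; OH(240°)/OH(300°) gauche 1.9; OH(240°)/CH2Cl(180°) gauche 3.3 → 13.2 kJ/mol.
C (staggered): Ph(0°)/Et(300°) gauche 4.5; Ph(0°)/CH2Cl(60°) gauche 5.2; OH(240°)/OH(180°) gauche 1.9; OH(240°)/Et(300°) gauche 2.8 → 14.4 kJ/mol.
E(B) − E(C) = 13.2 − 14.4 = -1.2 kJ/mol.

-1.2 kJ/mol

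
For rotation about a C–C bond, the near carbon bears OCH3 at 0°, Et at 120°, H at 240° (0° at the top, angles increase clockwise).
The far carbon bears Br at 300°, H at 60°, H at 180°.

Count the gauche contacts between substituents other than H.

1

Non-H gauche pairs: OCH3(0°)/Br(300°) — 1 interaction.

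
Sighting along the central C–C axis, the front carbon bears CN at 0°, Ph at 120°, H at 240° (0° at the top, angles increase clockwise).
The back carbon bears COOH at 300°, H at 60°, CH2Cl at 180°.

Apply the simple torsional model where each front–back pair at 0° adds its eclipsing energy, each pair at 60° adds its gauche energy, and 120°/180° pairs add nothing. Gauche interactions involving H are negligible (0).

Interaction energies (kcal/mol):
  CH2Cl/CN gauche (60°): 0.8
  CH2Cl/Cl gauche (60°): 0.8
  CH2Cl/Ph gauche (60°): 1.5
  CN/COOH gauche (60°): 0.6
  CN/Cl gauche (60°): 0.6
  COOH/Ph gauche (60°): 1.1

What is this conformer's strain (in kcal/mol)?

This conformer (staggered): CN–COOH gauche, Ph–CH2Cl gauche; 0.6 + 1.5 = 2.1 kcal/mol.

2.1 kcal/mol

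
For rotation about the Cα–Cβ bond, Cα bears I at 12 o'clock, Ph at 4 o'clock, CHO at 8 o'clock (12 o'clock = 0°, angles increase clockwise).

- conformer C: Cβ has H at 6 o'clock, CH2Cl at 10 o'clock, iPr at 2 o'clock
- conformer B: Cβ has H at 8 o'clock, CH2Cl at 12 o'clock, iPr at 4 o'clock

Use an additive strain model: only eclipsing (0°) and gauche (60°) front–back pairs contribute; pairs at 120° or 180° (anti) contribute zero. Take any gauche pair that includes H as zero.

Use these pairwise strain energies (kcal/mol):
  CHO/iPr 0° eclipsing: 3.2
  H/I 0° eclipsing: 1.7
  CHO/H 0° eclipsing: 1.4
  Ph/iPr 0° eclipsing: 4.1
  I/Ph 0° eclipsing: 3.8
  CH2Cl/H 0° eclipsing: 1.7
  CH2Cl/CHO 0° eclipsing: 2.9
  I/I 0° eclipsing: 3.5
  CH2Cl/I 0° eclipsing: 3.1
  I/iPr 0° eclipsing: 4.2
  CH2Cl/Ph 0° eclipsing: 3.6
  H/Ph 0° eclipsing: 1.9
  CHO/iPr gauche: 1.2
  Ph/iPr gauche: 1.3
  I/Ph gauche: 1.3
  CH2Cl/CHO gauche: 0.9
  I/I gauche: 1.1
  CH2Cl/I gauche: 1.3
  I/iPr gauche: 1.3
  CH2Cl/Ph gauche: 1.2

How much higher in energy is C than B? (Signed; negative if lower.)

-3.8 kcal/mol

C (staggered): I–CH2Cl gauche, I–iPr gauche, Ph–iPr gauche, CHO–CH2Cl gauche; 1.3 + 1.3 + 1.3 + 0.9 = 4.8 kcal/mol.
B (eclipsed): I–CH2Cl eclipsed, Ph–iPr eclipsed, CHO–H eclipsed; 3.1 + 4.1 + 1.4 = 8.6 kcal/mol.
E(C) − E(B) = 4.8 − 8.6 = -3.8 kcal/mol.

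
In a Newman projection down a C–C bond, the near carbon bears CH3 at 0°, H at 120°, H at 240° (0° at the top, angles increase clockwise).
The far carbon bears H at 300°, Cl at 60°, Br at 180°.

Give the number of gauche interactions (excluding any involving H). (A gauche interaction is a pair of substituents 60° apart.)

1

Non-H gauche pairs: CH3(0°)/Cl(60°) — 1 interaction.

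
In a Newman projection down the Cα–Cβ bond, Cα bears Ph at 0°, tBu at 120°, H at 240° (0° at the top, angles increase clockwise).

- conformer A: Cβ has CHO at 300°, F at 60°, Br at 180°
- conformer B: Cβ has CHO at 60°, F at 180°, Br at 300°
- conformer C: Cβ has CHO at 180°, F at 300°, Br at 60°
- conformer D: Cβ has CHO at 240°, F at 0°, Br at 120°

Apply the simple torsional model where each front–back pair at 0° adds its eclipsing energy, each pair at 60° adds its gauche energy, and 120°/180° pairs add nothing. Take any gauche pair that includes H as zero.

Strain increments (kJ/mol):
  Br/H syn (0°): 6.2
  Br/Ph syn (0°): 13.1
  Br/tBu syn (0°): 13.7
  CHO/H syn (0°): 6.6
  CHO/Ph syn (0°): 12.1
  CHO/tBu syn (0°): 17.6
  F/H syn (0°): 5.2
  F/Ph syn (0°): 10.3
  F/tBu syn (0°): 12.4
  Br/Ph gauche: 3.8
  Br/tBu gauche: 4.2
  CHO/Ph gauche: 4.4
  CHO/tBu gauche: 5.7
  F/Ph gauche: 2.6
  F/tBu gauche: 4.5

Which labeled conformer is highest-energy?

D

A (staggered): Ph–CHO gauche, Ph–F gauche, tBu–F gauche, tBu–Br gauche; 4.4 + 2.6 + 4.5 + 4.2 = 15.7 kJ/mol.
B (staggered): Ph–CHO gauche, Ph–Br gauche, tBu–CHO gauche, tBu–F gauche; 4.4 + 3.8 + 5.7 + 4.5 = 18.4 kJ/mol.
C (staggered): Ph–F gauche, Ph–Br gauche, tBu–CHO gauche, tBu–Br gauche; 2.6 + 3.8 + 5.7 + 4.2 = 16.3 kJ/mol.
D (eclipsed): Ph–F eclipsed, tBu–Br eclipsed, H–CHO eclipsed; 10.3 + 13.7 + 6.6 = 30.6 kJ/mol.
D has the highest total (30.6 kJ/mol).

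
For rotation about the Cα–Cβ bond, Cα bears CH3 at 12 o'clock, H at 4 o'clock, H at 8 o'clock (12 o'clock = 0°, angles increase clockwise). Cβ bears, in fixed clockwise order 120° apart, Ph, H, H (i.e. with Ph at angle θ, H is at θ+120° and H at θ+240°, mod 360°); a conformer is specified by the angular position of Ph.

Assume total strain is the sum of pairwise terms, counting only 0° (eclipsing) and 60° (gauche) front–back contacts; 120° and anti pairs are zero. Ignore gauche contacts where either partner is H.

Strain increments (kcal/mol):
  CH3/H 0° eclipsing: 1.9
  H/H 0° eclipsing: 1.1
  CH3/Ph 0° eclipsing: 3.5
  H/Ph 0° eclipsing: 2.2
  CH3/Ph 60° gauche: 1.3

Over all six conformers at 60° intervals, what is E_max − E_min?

5.7 kcal/mol

Ph at 0° (eclipsed): CH3(0°)/Ph(0°) eclipsed 3.5; H(120°)/H(120°) eclipsed 1.1; H(240°)/H(240°) eclipsed 1.1 → 5.7 kcal/mol.
Ph at 60° (staggered): CH3(0°)/Ph(60°) gauche 1.3 → 1.3 kcal/mol.
Ph at 120° (eclipsed): CH3(0°)/H(0°) eclipsed 1.9; H(120°)/Ph(120°) eclipsed 2.2; H(240°)/H(240°) eclipsed 1.1 → 5.2 kcal/mol.
Ph at 180° (staggered): no non-H gauche contacts → 0.0 kcal/mol.
Ph at 240° (eclipsed): CH3(0°)/H(0°) eclipsed 1.9; H(120°)/H(120°) eclipsed 1.1; H(240°)/Ph(240°) eclipsed 2.2 → 5.2 kcal/mol.
Ph at 300° (staggered): CH3(0°)/Ph(300°) gauche 1.3 → 1.3 kcal/mol.
Max at 0° (5.7 kcal/mol), min at 180° (0.0 kcal/mol); barrier = 5.7 kcal/mol.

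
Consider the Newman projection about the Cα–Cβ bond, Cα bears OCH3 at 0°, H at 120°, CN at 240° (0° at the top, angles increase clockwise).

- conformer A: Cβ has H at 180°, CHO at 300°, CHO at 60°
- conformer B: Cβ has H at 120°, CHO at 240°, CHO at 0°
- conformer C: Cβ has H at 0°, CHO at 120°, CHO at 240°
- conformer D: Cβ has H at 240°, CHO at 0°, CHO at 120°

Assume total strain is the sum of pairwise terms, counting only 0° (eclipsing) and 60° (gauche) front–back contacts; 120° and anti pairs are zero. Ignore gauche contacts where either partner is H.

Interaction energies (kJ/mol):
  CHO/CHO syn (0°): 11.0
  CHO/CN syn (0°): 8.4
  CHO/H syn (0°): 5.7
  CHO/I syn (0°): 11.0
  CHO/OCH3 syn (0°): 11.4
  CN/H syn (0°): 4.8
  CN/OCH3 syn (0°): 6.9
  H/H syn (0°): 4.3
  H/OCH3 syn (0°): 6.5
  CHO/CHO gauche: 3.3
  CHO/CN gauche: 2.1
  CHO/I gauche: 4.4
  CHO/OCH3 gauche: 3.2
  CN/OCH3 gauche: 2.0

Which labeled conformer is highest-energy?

A (staggered): OCH3(0°)/CHO(300°) gauche 3.2; OCH3(0°)/CHO(60°) gauche 3.2; CN(240°)/CHO(300°) gauche 2.1 → 8.5 kJ/mol.
B (eclipsed): OCH3(0°)/CHO(0°) eclipsed 11.4; H(120°)/H(120°) eclipsed 4.3; CN(240°)/CHO(240°) eclipsed 8.4 → 24.1 kJ/mol.
C (eclipsed): OCH3(0°)/H(0°) eclipsed 6.5; H(120°)/CHO(120°) eclipsed 5.7; CN(240°)/CHO(240°) eclipsed 8.4 → 20.6 kJ/mol.
D (eclipsed): OCH3(0°)/CHO(0°) eclipsed 11.4; H(120°)/CHO(120°) eclipsed 5.7; CN(240°)/H(240°) eclipsed 4.8 → 21.9 kJ/mol.
B has the highest total (24.1 kJ/mol).

B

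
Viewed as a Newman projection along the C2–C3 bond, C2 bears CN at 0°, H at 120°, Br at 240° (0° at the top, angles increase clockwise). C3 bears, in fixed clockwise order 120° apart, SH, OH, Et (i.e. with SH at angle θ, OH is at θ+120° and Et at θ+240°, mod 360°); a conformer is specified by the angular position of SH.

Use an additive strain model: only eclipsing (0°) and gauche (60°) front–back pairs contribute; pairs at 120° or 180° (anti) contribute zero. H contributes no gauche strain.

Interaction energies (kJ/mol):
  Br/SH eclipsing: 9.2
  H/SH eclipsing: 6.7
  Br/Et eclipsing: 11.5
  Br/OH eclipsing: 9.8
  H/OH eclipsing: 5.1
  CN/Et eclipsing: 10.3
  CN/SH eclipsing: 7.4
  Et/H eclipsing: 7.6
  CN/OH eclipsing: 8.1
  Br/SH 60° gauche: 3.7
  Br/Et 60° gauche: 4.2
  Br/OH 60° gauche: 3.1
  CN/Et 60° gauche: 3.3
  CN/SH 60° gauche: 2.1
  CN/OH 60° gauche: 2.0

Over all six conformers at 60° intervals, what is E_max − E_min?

14.8 kJ/mol

SH at 0° (eclipsed): CN–SH eclipsed, H–OH eclipsed, Br–Et eclipsed; 7.4 + 5.1 + 11.5 = 24.0 kJ/mol.
SH at 60° (staggered): CN–SH gauche, CN–Et gauche, Br–OH gauche, Br–Et gauche; 2.1 + 3.3 + 3.1 + 4.2 = 12.7 kJ/mol.
SH at 120° (eclipsed): CN–Et eclipsed, H–SH eclipsed, Br–OH eclipsed; 10.3 + 6.7 + 9.8 = 26.8 kJ/mol.
SH at 180° (staggered): CN–OH gauche, CN–Et gauche, Br–SH gauche, Br–OH gauche; 2.0 + 3.3 + 3.7 + 3.1 = 12.1 kJ/mol.
SH at 240° (eclipsed): CN–OH eclipsed, H–Et eclipsed, Br–SH eclipsed; 8.1 + 7.6 + 9.2 = 24.9 kJ/mol.
SH at 300° (staggered): CN–SH gauche, CN–OH gauche, Br–SH gauche, Br–Et gauche; 2.1 + 2.0 + 3.7 + 4.2 = 12.0 kJ/mol.
Max at 120° (26.8 kJ/mol), min at 300° (12.0 kJ/mol); barrier = 14.8 kJ/mol.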